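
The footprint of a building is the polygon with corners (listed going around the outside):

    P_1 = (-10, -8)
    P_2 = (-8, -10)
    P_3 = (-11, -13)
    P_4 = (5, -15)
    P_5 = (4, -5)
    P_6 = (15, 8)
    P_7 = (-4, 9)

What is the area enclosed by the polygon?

345.5

Apply Gauss's area formula: 2A = Σ (x_i·y_{i+1} − x_{i+1}·y_i), indices taken mod 7.
P_1→P_2: (-10)(-10) − (-8)(-8) = 36
P_2→P_3: (-8)(-13) − (-11)(-10) = -6
P_3→P_4: (-11)(-15) − (5)(-13) = 230
P_4→P_5: (5)(-5) − (4)(-15) = 35
P_5→P_6: (4)(8) − (15)(-5) = 107
P_6→P_7: (15)(9) − (-4)(8) = 167
P_7→P_1: (-4)(-8) − (-10)(9) = 122
Σ = 691
Area = |Σ|/2 = 345.5.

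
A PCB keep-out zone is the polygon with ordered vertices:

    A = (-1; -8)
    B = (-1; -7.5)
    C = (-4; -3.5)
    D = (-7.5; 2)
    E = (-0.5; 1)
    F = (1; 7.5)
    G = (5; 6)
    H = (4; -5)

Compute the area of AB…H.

95

Apply the surveyor's formula: 2A = Σ (x_i·y_{i+1} − x_{i+1}·y_i), indices taken mod 8.
A→B: (-1)(-7.5) − (-1)(-8) = -0.5
B→C: (-1)(-3.5) − (-4)(-7.5) = -26.5
C→D: (-4)(2) − (-7.5)(-3.5) = -34.25
D→E: (-7.5)(1) − (-0.5)(2) = -6.5
E→F: (-0.5)(7.5) − (1)(1) = -4.75
F→G: (1)(6) − (5)(7.5) = -31.5
G→H: (5)(-5) − (4)(6) = -49
H→A: (4)(-8) − (-1)(-5) = -37
Σ = -190
Area = |Σ|/2 = 95.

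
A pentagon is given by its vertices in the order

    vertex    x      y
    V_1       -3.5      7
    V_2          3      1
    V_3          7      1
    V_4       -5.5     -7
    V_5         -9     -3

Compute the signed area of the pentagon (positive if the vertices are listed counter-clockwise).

Apply the shoelace formula: 2A = Σ (x_i·y_{i+1} − x_{i+1}·y_i), indices taken mod 5.
Cross-terms: -24.5, -4, -43.5, -46.5, -73.5  ⇒  Σ = -192
Signed area = Σ/2 = -96 (negative ⇒ clockwise traversal).

-96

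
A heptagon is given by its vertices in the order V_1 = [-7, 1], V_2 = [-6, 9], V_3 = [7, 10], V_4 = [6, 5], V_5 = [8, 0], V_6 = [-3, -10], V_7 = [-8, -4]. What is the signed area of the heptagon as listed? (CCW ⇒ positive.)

-214.5

Apply Gauss's area formula: 2A = Σ (x_i·y_{i+1} − x_{i+1}·y_i), indices taken mod 7.
Cross-terms: -57, -123, -25, -40, -80, -68, -36  ⇒  Σ = -429
Signed area = Σ/2 = -214.5 (negative ⇒ clockwise traversal).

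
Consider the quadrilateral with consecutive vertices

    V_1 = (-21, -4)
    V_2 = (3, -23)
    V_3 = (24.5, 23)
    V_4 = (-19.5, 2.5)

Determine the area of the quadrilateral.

Apply the shoelace (surveyor's) formula: 2A = Σ (x_i·y_{i+1} − x_{i+1}·y_i), indices taken mod 4.
Σ = (495) + (632.5) + (509.75) + (130.5) = 1767.75
Area = |Σ|/2 = 883.875.

883.875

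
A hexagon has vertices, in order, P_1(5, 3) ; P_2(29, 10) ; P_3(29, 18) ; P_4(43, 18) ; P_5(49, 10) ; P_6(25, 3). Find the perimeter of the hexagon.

102

|P_1P_2| = √((24)² + (7)²) = √625 = 25
|P_2P_3| = √((0)² + (8)²) = √64 = 8
|P_3P_4| = √((14)² + (0)²) = √196 = 14
|P_4P_5| = √((6)² + (-8)²) = √100 = 10
|P_5P_6| = √((-24)² + (-7)²) = √625 = 25
|P_6P_1| = √((-20)² + (0)²) = √400 = 20
Perimeter = 25 + 8 + 14 + 10 + 25 + 20 = 102.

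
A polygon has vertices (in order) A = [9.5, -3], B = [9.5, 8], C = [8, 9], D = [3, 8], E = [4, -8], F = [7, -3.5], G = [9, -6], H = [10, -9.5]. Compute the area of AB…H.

Apply the shoelace (surveyor's) formula: 2A = Σ (x_i·y_{i+1} − x_{i+1}·y_i), indices taken mod 8.
Σ = (104.5) + (21.5) + (37) + (-56) + (42) + (-10.5) + (-25.5) + (60.25) = 173.25
Area = |Σ|/2 = 86.625.

86.625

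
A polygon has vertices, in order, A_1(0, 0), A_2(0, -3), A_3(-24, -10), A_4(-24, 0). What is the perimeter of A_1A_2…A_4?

62

|A_1A_2| = √((0)² + (-3)²) = √9 = 3
|A_2A_3| = √((-24)² + (-7)²) = √625 = 25
|A_3A_4| = √((0)² + (10)²) = √100 = 10
|A_4A_1| = √((24)² + (0)²) = √576 = 24
Perimeter = 3 + 25 + 10 + 24 = 62.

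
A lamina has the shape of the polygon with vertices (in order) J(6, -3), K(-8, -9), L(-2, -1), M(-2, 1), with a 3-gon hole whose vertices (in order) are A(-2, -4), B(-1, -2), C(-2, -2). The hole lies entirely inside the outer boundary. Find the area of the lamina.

45

Outer boundary:
Cross-terms: -78, -10, -4, 0  ⇒  Σ = -92
Area = |Σ|/2 = 46.
Hole:
Σ = (0) + (-2) + (4) = 2
Area = |Σ|/2 = 1.
Net area = 46 − 1 = 45.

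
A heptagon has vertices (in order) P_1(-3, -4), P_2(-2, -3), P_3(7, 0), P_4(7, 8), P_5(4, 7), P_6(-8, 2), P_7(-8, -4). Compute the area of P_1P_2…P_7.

113.5

Apply Gauss's area formula: 2A = Σ (x_i·y_{i+1} − x_{i+1}·y_i), indices taken mod 7.
Σ = (1) + (21) + (56) + (17) + (64) + (48) + (20) = 227
Area = |Σ|/2 = 113.5.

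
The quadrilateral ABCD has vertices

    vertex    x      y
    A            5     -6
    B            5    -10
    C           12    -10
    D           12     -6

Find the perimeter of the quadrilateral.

|AB| = √((0)² + (-4)²) = √16 = 4
|BC| = √((7)² + (0)²) = √49 = 7
|CD| = √((0)² + (4)²) = √16 = 4
|DA| = √((-7)² + (0)²) = √49 = 7
Perimeter = 4 + 7 + 4 + 7 = 22.

22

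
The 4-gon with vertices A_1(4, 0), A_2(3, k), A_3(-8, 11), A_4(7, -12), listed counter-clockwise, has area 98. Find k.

8

Write out the shoelace sum; only the two edges meeting at A_2 involve k:
2·Area = [(4·k − 3·0) + (3·11 − (-8)·k)] + 67
       = 12·k + 100 = 196
⇒ k = 8.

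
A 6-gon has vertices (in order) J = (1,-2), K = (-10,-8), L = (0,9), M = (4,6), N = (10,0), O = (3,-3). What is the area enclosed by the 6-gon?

Apply the surveyor's formula: 2A = Σ (x_i·y_{i+1} − x_{i+1}·y_i), indices taken mod 6.
Cross-terms: -28, -90, -36, -60, -30, -3  ⇒  Σ = -247
Area = |Σ|/2 = 123.5.

123.5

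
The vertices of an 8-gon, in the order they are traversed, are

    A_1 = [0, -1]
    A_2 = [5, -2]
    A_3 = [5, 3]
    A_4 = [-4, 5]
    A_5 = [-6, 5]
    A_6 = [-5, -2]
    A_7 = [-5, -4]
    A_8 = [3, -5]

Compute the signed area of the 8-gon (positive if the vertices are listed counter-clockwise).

Apply Gauss's area formula: 2A = Σ (x_i·y_{i+1} − x_{i+1}·y_i), indices taken mod 8.
Cross-terms: 5, 25, 37, 10, 37, 10, 37, -3  ⇒  Σ = 158
Signed area = Σ/2 = 79 (positive ⇒ counter-clockwise traversal).

79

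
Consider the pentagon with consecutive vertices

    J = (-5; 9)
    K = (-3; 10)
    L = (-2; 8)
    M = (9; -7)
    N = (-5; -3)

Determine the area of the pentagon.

103.5

Σ = (-23) + (-4) + (-58) + (-62) + (-60) = -207
Area = |Σ|/2 = 103.5.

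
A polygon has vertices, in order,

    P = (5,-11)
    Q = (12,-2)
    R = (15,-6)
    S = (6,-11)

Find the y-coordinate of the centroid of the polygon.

Apply the shoelace formula. First the cross-terms c_i = x_i·y_{i+1} − x_{i+1}·y_i:
  122, -42, -129, -11  ⇒  2A = -60, A = -30.
Then Σ (y_i + y_{i+1})·c_i = 1185, so ȳ = 1185 / (6·(-30)) = -79/12.

-79/12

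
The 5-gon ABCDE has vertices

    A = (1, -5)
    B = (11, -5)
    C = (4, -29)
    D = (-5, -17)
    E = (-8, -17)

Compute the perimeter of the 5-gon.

68

|AB| = √((10)² + (0)²) = √100 = 10
|BC| = √((-7)² + (-24)²) = √625 = 25
|CD| = √((-9)² + (12)²) = √225 = 15
|DE| = √((-3)² + (0)²) = √9 = 3
|EA| = √((9)² + (12)²) = √225 = 15
Perimeter = 10 + 25 + 15 + 3 + 15 = 68.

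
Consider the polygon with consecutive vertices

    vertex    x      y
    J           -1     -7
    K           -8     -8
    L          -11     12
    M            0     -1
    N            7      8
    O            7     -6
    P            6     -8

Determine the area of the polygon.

191

Apply the shoelace formula: 2A = Σ (x_i·y_{i+1} − x_{i+1}·y_i), indices taken mod 7.
Cross-terms: -48, -184, 11, 7, -98, -20, -50  ⇒  Σ = -382
Area = |Σ|/2 = 191.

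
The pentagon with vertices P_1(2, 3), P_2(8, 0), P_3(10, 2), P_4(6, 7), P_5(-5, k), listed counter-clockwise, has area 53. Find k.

The doubled signed area Σ (x_i y_{i+1} − x_{i+1} y_i) is linear in k.
With k=0 it equals 70; the coefficient of k is 4 (from the two edges through P_5).
So 4·k + 70 = 2·53 = 106 ⇒ k = 9.

9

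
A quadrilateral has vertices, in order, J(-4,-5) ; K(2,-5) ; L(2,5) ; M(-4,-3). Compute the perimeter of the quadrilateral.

28

|JK| = √((6)² + (0)²) = √36 = 6
|KL| = √((0)² + (10)²) = √100 = 10
|LM| = √((-6)² + (-8)²) = √100 = 10
|MJ| = √((0)² + (-2)²) = √4 = 2
Perimeter = 6 + 10 + 10 + 2 = 28.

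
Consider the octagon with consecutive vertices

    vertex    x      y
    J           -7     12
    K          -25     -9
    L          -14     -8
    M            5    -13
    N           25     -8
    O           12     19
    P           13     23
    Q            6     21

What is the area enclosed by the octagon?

J→K: (-7)(-9) − (-25)(12) = 363
K→L: (-25)(-8) − (-14)(-9) = 74
L→M: (-14)(-13) − (5)(-8) = 222
M→N: (5)(-8) − (25)(-13) = 285
N→O: (25)(19) − (12)(-8) = 571
O→P: (12)(23) − (13)(19) = 29
P→Q: (13)(21) − (6)(23) = 135
Q→J: (6)(12) − (-7)(21) = 219
Σ = 1898
Area = |Σ|/2 = 949.

949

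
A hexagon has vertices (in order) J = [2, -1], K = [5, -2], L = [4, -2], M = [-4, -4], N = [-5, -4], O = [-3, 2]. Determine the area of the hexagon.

26

Σ = (1) + (-2) + (-24) + (-4) + (-22) + (-1) = -52
Area = |Σ|/2 = 26.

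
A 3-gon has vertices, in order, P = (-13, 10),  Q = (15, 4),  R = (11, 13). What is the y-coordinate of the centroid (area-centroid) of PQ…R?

9

Apply the shoelace formula. First the cross-terms c_i = x_i·y_{i+1} − x_{i+1}·y_i:
  -202, 151, 279  ⇒  2A = 228, A = 114.
Then Σ (y_i + y_{i+1})·c_i = 6156, so ȳ = 6156 / (6·114) = 9.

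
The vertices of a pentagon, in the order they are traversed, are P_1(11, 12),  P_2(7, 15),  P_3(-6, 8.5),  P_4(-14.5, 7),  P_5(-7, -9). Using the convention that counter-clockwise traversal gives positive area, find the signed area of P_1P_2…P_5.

253.125

Cross-terms: 81, 149.5, 81.25, 179.5, 15  ⇒  Σ = 506.25
Signed area = Σ/2 = 253.125 (positive ⇒ counter-clockwise traversal).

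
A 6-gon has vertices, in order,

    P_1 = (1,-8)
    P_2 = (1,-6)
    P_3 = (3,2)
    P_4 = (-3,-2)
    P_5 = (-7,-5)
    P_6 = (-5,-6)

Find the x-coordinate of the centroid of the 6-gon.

-157/129

Apply Gauss's area formula. First the cross-terms c_i = x_i·y_{i+1} − x_{i+1}·y_i:
  2, 20, 0, 1, 17, 46  ⇒  2A = 86, A = 43.
Then Σ (x_i + x_{i+1})·c_i = -314, so x̄ = -314 / (6·43) = -157/129.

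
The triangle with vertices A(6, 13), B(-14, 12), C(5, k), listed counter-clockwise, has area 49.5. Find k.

8

Write out the shoelace sum; only the two edges meeting at C involve k:
2·Area = [((-14)·k − 5·12) + (5·13 − 6·k)] + 254
       = -20·k + 259 = 99
⇒ k = 8.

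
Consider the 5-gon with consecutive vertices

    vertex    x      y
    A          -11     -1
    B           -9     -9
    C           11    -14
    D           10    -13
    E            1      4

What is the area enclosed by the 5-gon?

Σ = (90) + (225) + (-3) + (53) + (43) = 408
Area = |Σ|/2 = 204.

204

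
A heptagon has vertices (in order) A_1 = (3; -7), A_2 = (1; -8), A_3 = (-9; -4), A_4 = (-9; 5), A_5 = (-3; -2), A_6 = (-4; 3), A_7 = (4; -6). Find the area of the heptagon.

78

Σ = (-17) + (-76) + (-81) + (33) + (-17) + (12) + (-10) = -156
Area = |Σ|/2 = 78.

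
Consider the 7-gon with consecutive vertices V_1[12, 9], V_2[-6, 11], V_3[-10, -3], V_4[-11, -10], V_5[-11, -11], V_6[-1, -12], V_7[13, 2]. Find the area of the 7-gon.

380

Apply the shoelace (surveyor's) formula: 2A = Σ (x_i·y_{i+1} − x_{i+1}·y_i), indices taken mod 7.
Σ = (186) + (128) + (67) + (11) + (121) + (154) + (93) = 760
Area = |Σ|/2 = 380.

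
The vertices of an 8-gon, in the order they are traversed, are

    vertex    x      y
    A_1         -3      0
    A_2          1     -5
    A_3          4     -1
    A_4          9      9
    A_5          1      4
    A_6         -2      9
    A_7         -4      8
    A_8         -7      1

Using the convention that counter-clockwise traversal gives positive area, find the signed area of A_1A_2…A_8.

99

Σ = (15) + (19) + (45) + (27) + (17) + (20) + (52) + (3) = 198
Signed area = Σ/2 = 99 (positive ⇒ counter-clockwise traversal).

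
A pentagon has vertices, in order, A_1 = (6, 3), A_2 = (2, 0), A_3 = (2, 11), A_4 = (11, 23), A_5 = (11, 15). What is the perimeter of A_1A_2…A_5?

52

|A_1A_2| = √((-4)² + (-3)²) = √25 = 5
|A_2A_3| = √((0)² + (11)²) = √121 = 11
|A_3A_4| = √((9)² + (12)²) = √225 = 15
|A_4A_5| = √((0)² + (-8)²) = √64 = 8
|A_5A_1| = √((-5)² + (-12)²) = √169 = 13
Perimeter = 5 + 11 + 15 + 8 + 13 = 52.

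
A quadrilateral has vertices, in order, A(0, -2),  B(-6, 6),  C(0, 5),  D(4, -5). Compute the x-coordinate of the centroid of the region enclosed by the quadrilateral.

Apply the shoelace formula. First the cross-terms c_i = x_i·y_{i+1} − x_{i+1}·y_i:
  -12, -30, -20, -8  ⇒  2A = -70, A = -35.
Then Σ (x_i + x_{i+1})·c_i = 140, so x̄ = 140 / (6·(-35)) = -2/3.

-2/3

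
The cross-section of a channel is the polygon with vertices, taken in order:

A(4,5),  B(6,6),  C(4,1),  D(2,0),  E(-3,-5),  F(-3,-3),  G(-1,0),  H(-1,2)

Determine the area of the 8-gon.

30

Apply the surveyor's formula: 2A = Σ (x_i·y_{i+1} − x_{i+1}·y_i), indices taken mod 8.
Cross-terms: -6, -18, -2, -10, -6, -3, -2, -13  ⇒  Σ = -60
Area = |Σ|/2 = 30.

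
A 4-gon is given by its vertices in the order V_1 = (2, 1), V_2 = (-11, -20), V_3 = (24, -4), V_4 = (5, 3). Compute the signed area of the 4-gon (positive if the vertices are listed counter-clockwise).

Apply Gauss's area formula: 2A = Σ (x_i·y_{i+1} − x_{i+1}·y_i), indices taken mod 4.
Cross-terms: -29, 524, 92, -1  ⇒  Σ = 586
Signed area = Σ/2 = 293 (positive ⇒ counter-clockwise traversal).

293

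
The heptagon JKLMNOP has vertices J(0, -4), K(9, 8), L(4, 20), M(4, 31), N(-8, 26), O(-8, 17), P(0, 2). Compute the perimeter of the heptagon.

84

|JK| = √((9)² + (12)²) = √225 = 15
|KL| = √((-5)² + (12)²) = √169 = 13
|LM| = √((0)² + (11)²) = √121 = 11
|MN| = √((-12)² + (-5)²) = √169 = 13
|NO| = √((0)² + (-9)²) = √81 = 9
|OP| = √((8)² + (-15)²) = √289 = 17
|PJ| = √((0)² + (-6)²) = √36 = 6
Perimeter = 15 + 13 + 11 + 13 + 9 + 17 + 6 = 84.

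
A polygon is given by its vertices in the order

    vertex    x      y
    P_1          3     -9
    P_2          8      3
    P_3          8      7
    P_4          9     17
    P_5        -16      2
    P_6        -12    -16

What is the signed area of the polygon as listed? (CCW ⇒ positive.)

Apply the surveyor's formula: 2A = Σ (x_i·y_{i+1} − x_{i+1}·y_i), indices taken mod 6.
P_1→P_2: (3)(3) − (8)(-9) = 81
P_2→P_3: (8)(7) − (8)(3) = 32
P_3→P_4: (8)(17) − (9)(7) = 73
P_4→P_5: (9)(2) − (-16)(17) = 290
P_5→P_6: (-16)(-16) − (-12)(2) = 280
P_6→P_1: (-12)(-9) − (3)(-16) = 156
Σ = 912
Signed area = Σ/2 = 456 (positive ⇒ counter-clockwise traversal).

456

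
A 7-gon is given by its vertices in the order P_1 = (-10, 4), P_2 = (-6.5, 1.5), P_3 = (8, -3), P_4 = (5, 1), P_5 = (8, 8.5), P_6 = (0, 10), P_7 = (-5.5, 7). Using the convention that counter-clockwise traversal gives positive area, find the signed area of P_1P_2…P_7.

Apply the shoelace formula: 2A = Σ (x_i·y_{i+1} − x_{i+1}·y_i), indices taken mod 7.
Cross-terms: 11, 7.5, 23, 34.5, 80, 55, 48  ⇒  Σ = 259
Signed area = Σ/2 = 129.5 (positive ⇒ counter-clockwise traversal).

129.5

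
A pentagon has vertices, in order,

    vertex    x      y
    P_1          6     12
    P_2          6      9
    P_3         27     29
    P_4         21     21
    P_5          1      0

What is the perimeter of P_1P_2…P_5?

84

|P_1P_2| = √((0)² + (-3)²) = √9 = 3
|P_2P_3| = √((21)² + (20)²) = √841 = 29
|P_3P_4| = √((-6)² + (-8)²) = √100 = 10
|P_4P_5| = √((-20)² + (-21)²) = √841 = 29
|P_5P_1| = √((5)² + (12)²) = √169 = 13
Perimeter = 3 + 29 + 10 + 29 + 13 = 84.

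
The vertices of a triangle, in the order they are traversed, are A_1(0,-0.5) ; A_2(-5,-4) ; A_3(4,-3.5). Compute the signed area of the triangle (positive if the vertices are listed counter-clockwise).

14.5

Cross-terms: -2.5, 33.5, -2  ⇒  Σ = 29
Signed area = Σ/2 = 14.5 (positive ⇒ counter-clockwise traversal).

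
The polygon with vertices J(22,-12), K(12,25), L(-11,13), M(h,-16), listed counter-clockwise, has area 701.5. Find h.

10

Write out the shoelace sum; only the two edges meeting at M involve h:
2·Area = [((-11)·(-16) − h·13) + (h·(-12) − 22·(-16))] + 1125
       = -25·h + 1653 = 1403
⇒ h = 10.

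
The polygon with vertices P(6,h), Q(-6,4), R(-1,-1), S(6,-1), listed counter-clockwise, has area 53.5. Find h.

Write out the shoelace sum; only the two edges meeting at P involve h:
2·Area = [(6·h − 6·(-1)) + (6·4 − (-6)·h)] + 17
       = 12·h + 47 = 107
⇒ h = 5.

5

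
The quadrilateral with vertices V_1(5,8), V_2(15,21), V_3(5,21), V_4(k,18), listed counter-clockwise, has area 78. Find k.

The doubled signed area Σ (x_i y_{i+1} − x_{i+1} y_i) is linear in k.
With k=0 it equals 195; the coefficient of k is -13 (from the two edges through V_4).
So -13·k + 195 = 2·78 = 156 ⇒ k = 3.

3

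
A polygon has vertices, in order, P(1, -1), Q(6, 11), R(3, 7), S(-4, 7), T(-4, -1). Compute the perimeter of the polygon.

38

|PQ| = √((5)² + (12)²) = √169 = 13
|QR| = √((-3)² + (-4)²) = √25 = 5
|RS| = √((-7)² + (0)²) = √49 = 7
|ST| = √((0)² + (-8)²) = √64 = 8
|TP| = √((5)² + (0)²) = √25 = 5
Perimeter = 13 + 5 + 7 + 8 + 5 = 38.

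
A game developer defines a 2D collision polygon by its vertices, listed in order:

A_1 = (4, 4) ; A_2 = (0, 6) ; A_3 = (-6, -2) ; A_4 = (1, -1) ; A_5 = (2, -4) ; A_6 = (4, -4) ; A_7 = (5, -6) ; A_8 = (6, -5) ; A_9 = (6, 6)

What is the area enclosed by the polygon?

73.5

Apply the shoelace (surveyor's) formula: 2A = Σ (x_i·y_{i+1} − x_{i+1}·y_i), indices taken mod 9.
Σ = (24) + (36) + (8) + (-2) + (8) + (-4) + (11) + (66) + (0) = 147
Area = |Σ|/2 = 73.5.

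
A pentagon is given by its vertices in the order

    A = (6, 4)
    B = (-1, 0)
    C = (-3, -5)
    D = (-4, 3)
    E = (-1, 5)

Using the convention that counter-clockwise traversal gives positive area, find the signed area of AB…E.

Cross-terms: 4, 5, -29, -17, -34  ⇒  Σ = -71
Signed area = Σ/2 = -35.5 (negative ⇒ clockwise traversal).

-35.5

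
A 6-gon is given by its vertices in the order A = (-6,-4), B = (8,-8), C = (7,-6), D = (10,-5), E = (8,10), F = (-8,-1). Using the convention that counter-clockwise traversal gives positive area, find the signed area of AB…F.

Σ = (80) + (8) + (25) + (140) + (72) + (26) = 351
Signed area = Σ/2 = 175.5 (positive ⇒ counter-clockwise traversal).

175.5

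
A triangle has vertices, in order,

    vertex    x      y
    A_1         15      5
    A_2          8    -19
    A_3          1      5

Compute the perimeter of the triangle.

64

|A_1A_2| = √((-7)² + (-24)²) = √625 = 25
|A_2A_3| = √((-7)² + (24)²) = √625 = 25
|A_3A_1| = √((14)² + (0)²) = √196 = 14
Perimeter = 25 + 25 + 14 = 64.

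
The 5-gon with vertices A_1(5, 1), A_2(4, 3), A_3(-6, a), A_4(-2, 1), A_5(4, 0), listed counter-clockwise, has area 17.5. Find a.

2

The doubled signed area Σ (x_i y_{i+1} − x_{i+1} y_i) is linear in a.
With a=0 it equals 23; the coefficient of a is 6 (from the two edges through A_3).
So 6·a + 23 = 2·17.5 = 35 ⇒ a = 2.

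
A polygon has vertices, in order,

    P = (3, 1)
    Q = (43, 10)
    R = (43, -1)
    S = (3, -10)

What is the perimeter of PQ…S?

104

|PQ| = √((40)² + (9)²) = √1681 = 41
|QR| = √((0)² + (-11)²) = √121 = 11
|RS| = √((-40)² + (-9)²) = √1681 = 41
|SP| = √((0)² + (11)²) = √121 = 11
Perimeter = 41 + 11 + 41 + 11 = 104.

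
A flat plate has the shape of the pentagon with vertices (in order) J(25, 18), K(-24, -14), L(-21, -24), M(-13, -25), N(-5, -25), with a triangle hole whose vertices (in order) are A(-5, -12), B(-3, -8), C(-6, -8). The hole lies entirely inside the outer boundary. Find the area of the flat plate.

Outer boundary:
Apply the shoelace formula: 2A = Σ (x_i·y_{i+1} − x_{i+1}·y_i), indices taken mod 5.
Σ = (82) + (282) + (213) + (200) + (535) = 1312
Area = |Σ|/2 = 656.
Hole:
Cross-terms: 4, -24, 32  ⇒  Σ = 12
Area = |Σ|/2 = 6.
Net area = 656 − 6 = 650.

650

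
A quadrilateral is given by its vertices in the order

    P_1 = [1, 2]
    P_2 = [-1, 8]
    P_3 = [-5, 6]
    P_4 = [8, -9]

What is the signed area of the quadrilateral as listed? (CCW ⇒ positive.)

33

P_1→P_2: (1)(8) − (-1)(2) = 10
P_2→P_3: (-1)(6) − (-5)(8) = 34
P_3→P_4: (-5)(-9) − (8)(6) = -3
P_4→P_1: (8)(2) − (1)(-9) = 25
Σ = 66
Signed area = Σ/2 = 33 (positive ⇒ counter-clockwise traversal).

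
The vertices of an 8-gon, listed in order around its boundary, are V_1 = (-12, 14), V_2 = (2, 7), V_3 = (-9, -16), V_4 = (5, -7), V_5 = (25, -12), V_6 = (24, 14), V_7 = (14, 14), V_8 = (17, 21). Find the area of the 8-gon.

750.5

Apply the shoelace formula: 2A = Σ (x_i·y_{i+1} − x_{i+1}·y_i), indices taken mod 8.
Σ = (-112) + (31) + (143) + (115) + (638) + (140) + (56) + (490) = 1501
Area = |Σ|/2 = 750.5.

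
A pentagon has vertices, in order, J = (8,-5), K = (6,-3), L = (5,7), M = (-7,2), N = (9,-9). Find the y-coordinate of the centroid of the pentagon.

3/97

Apply the surveyor's formula. First the cross-terms c_i = x_i·y_{i+1} − x_{i+1}·y_i:
  6, 57, 59, 45, 27  ⇒  2A = 194, A = 97.
Then Σ (y_i + y_{i+1})·c_i = 18, so ȳ = 18 / (6·97) = 3/97.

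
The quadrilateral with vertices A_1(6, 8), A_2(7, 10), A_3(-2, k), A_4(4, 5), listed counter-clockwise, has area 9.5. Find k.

1

The doubled signed area Σ (x_i y_{i+1} − x_{i+1} y_i) is linear in k.
With k=0 it equals 16; the coefficient of k is 3 (from the two edges through A_3).
So 3·k + 16 = 2·9.5 = 19 ⇒ k = 1.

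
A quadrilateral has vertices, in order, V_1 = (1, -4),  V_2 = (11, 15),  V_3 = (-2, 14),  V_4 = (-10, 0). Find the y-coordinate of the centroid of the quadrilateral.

Apply the shoelace formula. First the cross-terms c_i = x_i·y_{i+1} − x_{i+1}·y_i:
  59, 184, 140, 40  ⇒  2A = 423, A = 211.5.
Then Σ (y_i + y_{i+1})·c_i = 7785, so ȳ = 7785 / (6·211.5) = 865/141.

865/141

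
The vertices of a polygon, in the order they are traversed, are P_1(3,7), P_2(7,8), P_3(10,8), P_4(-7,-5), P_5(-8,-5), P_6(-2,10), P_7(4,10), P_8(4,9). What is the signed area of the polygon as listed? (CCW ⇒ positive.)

Apply Gauss's area formula: 2A = Σ (x_i·y_{i+1} − x_{i+1}·y_i), indices taken mod 8.
Cross-terms: -25, -24, 6, -5, -90, -60, -4, 1  ⇒  Σ = -201
Signed area = Σ/2 = -100.5 (negative ⇒ clockwise traversal).

-100.5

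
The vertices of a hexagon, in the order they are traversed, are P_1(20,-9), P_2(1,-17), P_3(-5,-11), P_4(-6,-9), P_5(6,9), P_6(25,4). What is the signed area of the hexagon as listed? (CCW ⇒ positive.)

-477

Apply the shoelace (surveyor's) formula: 2A = Σ (x_i·y_{i+1} − x_{i+1}·y_i), indices taken mod 6.
Σ = (-331) + (-96) + (-21) + (0) + (-201) + (-305) = -954
Signed area = Σ/2 = -477 (negative ⇒ clockwise traversal).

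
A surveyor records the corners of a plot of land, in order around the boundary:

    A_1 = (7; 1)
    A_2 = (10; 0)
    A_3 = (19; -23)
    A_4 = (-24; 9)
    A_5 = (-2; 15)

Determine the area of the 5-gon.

A_1→A_2: (7)(0) − (10)(1) = -10
A_2→A_3: (10)(-23) − (19)(0) = -230
A_3→A_4: (19)(9) − (-24)(-23) = -381
A_4→A_5: (-24)(15) − (-2)(9) = -342
A_5→A_1: (-2)(1) − (7)(15) = -107
Σ = -1070
Area = |Σ|/2 = 535.

535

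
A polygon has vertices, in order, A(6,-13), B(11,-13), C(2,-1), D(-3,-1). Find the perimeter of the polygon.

40

|AB| = √((5)² + (0)²) = √25 = 5
|BC| = √((-9)² + (12)²) = √225 = 15
|CD| = √((-5)² + (0)²) = √25 = 5
|DA| = √((9)² + (-12)²) = √225 = 15
Perimeter = 5 + 15 + 5 + 15 = 40.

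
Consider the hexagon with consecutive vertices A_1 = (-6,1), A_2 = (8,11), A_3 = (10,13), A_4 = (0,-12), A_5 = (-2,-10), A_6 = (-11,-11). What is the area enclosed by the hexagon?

194.5

A_1→A_2: (-6)(11) − (8)(1) = -74
A_2→A_3: (8)(13) − (10)(11) = -6
A_3→A_4: (10)(-12) − (0)(13) = -120
A_4→A_5: (0)(-10) − (-2)(-12) = -24
A_5→A_6: (-2)(-11) − (-11)(-10) = -88
A_6→A_1: (-11)(1) − (-6)(-11) = -77
Σ = -389
Area = |Σ|/2 = 194.5.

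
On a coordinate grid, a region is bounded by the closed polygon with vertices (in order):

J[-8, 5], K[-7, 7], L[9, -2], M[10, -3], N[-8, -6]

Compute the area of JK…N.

Σ = (-21) + (-49) + (-7) + (-84) + (-88) = -249
Area = |Σ|/2 = 124.5.

124.5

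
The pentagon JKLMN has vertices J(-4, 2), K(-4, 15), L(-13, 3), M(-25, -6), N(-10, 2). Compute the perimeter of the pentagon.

66

|JK| = √((0)² + (13)²) = √169 = 13
|KL| = √((-9)² + (-12)²) = √225 = 15
|LM| = √((-12)² + (-9)²) = √225 = 15
|MN| = √((15)² + (8)²) = √289 = 17
|NJ| = √((6)² + (0)²) = √36 = 6
Perimeter = 13 + 15 + 15 + 17 + 6 = 66.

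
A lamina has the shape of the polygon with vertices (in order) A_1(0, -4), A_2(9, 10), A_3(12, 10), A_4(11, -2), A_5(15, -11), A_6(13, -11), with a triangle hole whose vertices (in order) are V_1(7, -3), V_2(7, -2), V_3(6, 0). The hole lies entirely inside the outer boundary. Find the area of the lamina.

Outer boundary:
Cross-terms: 36, -30, -134, -91, -22, -52  ⇒  Σ = -293
Area = |Σ|/2 = 146.5.
Hole:
Apply the shoelace formula: 2A = Σ (x_i·y_{i+1} − x_{i+1}·y_i), indices taken mod 3.
Σ = (7) + (12) + (-18) = 1
Area = |Σ|/2 = 0.5.
Net area = 146.5 − 0.5 = 146.

146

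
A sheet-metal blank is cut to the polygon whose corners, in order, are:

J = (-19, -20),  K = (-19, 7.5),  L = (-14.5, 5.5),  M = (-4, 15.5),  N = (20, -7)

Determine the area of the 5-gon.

Apply Gauss's area formula: 2A = Σ (x_i·y_{i+1} − x_{i+1}·y_i), indices taken mod 5.
Σ = (-522.5) + (4.25) + (-202.75) + (-282) + (-533) = -1536
Area = |Σ|/2 = 768.

768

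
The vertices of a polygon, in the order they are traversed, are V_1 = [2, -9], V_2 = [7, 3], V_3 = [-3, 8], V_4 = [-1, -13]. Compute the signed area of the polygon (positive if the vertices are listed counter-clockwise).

108

Σ = (69) + (65) + (47) + (35) = 216
Signed area = Σ/2 = 108 (positive ⇒ counter-clockwise traversal).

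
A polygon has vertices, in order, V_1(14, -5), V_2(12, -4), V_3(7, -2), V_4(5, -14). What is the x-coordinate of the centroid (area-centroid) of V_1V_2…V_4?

Apply the shoelace (surveyor's) formula. First the cross-terms c_i = x_i·y_{i+1} − x_{i+1}·y_i:
  4, 4, -88, 171  ⇒  2A = 91, A = 45.5.
Then Σ (x_i + x_{i+1})·c_i = 2373, so x̄ = 2373 / (6·45.5) = 113/13.

113/13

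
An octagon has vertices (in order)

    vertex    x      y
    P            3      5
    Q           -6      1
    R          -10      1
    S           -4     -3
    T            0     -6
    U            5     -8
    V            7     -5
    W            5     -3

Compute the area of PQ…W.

97

Apply the surveyor's formula: 2A = Σ (x_i·y_{i+1} − x_{i+1}·y_i), indices taken mod 8.
Cross-terms: 33, 4, 34, 24, 30, 31, 4, 34  ⇒  Σ = 194
Area = |Σ|/2 = 97.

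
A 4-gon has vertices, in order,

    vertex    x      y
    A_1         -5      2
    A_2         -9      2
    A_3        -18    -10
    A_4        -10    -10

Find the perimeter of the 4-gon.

|A_1A_2| = √((-4)² + (0)²) = √16 = 4
|A_2A_3| = √((-9)² + (-12)²) = √225 = 15
|A_3A_4| = √((8)² + (0)²) = √64 = 8
|A_4A_1| = √((5)² + (12)²) = √169 = 13
Perimeter = 4 + 15 + 8 + 13 = 40.

40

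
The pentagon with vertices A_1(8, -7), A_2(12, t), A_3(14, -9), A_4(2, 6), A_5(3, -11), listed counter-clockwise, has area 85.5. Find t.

-11

The doubled signed area Σ (x_i y_{i+1} − x_{i+1} y_i) is linear in t.
With t=0 it equals 105; the coefficient of t is -6 (from the two edges through A_2).
So -6·t + 105 = 2·85.5 = 171 ⇒ t = -11.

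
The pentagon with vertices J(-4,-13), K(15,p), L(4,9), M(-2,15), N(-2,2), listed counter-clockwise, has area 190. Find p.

11

Write out the shoelace sum; only the two edges meeting at K involve p:
2·Area = [((-4)·p − 15·(-13)) + (15·9 − 4·p)] + 138
       = -8·p + 468 = 380
⇒ p = 11.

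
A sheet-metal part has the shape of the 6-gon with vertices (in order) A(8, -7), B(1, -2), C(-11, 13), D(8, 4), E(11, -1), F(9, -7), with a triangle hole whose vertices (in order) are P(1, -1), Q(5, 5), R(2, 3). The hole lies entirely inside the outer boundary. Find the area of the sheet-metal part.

Outer boundary:
Σ = (-9) + (-9) + (-148) + (-52) + (-68) + (-7) = -293
Area = |Σ|/2 = 146.5.
Hole:
Σ = (10) + (5) + (-5) = 10
Area = |Σ|/2 = 5.
Net area = 146.5 − 5 = 141.5.

141.5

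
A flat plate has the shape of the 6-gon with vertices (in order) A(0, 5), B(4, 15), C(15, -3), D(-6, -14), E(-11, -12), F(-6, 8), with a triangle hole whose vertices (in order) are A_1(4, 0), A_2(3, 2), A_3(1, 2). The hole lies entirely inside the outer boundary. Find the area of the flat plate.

376.5

Outer boundary:
Apply the surveyor's formula: 2A = Σ (x_i·y_{i+1} − x_{i+1}·y_i), indices taken mod 6.
Σ = (-20) + (-237) + (-228) + (-82) + (-160) + (-30) = -757
Area = |Σ|/2 = 378.5.
Hole:
A_1→A_2: (4)(2) − (3)(0) = 8
A_2→A_3: (3)(2) − (1)(2) = 4
A_3→A_1: (1)(0) − (4)(2) = -8
Σ = 4
Area = |Σ|/2 = 2.
Net area = 378.5 − 2 = 376.5.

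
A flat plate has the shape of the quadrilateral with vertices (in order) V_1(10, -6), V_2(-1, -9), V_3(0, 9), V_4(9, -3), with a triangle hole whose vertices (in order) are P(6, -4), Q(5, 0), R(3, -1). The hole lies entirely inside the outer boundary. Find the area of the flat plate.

100.5

Outer boundary:
Apply Gauss's area formula: 2A = Σ (x_i·y_{i+1} − x_{i+1}·y_i), indices taken mod 4.
Σ = (-96) + (-9) + (-81) + (-24) = -210
Area = |Σ|/2 = 105.
Hole:
Apply the surveyor's formula: 2A = Σ (x_i·y_{i+1} − x_{i+1}·y_i), indices taken mod 3.
P→Q: (6)(0) − (5)(-4) = 20
Q→R: (5)(-1) − (3)(0) = -5
R→P: (3)(-4) − (6)(-1) = -6
Σ = 9
Area = |Σ|/2 = 4.5.
Net area = 105 − 4.5 = 100.5.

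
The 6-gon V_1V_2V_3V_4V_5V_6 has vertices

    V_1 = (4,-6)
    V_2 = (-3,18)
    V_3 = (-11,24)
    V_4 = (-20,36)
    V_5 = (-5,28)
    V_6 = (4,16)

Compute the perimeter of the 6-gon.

104

|V_1V_2| = √((-7)² + (24)²) = √625 = 25
|V_2V_3| = √((-8)² + (6)²) = √100 = 10
|V_3V_4| = √((-9)² + (12)²) = √225 = 15
|V_4V_5| = √((15)² + (-8)²) = √289 = 17
|V_5V_6| = √((9)² + (-12)²) = √225 = 15
|V_6V_1| = √((0)² + (-22)²) = √484 = 22
Perimeter = 25 + 10 + 15 + 17 + 15 + 22 = 104.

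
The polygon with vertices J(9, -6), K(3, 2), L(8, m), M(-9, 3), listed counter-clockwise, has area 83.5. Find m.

8

Write out the shoelace sum; only the two edges meeting at L involve m:
2·Area = [(3·m − 8·2) + (8·3 − (-9)·m)] + 63
       = 12·m + 71 = 167
⇒ m = 8.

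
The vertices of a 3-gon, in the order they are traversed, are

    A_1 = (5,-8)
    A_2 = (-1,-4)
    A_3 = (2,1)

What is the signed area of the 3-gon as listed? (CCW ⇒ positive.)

-21

Σ = (-28) + (7) + (-21) = -42
Signed area = Σ/2 = -21 (negative ⇒ clockwise traversal).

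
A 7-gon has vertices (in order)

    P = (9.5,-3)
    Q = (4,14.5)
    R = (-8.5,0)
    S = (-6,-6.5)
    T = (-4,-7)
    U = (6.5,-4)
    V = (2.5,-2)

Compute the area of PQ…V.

Apply the shoelace formula: 2A = Σ (x_i·y_{i+1} − x_{i+1}·y_i), indices taken mod 7.
Σ = (149.75) + (123.25) + (55.25) + (16) + (61.5) + (-3) + (11.5) = 414.25
Area = |Σ|/2 = 207.125.

207.125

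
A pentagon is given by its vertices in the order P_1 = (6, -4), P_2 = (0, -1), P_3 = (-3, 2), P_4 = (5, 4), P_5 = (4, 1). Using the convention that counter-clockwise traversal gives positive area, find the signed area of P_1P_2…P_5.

Apply the shoelace (surveyor's) formula: 2A = Σ (x_i·y_{i+1} − x_{i+1}·y_i), indices taken mod 5.
Σ = (-6) + (-3) + (-22) + (-11) + (-22) = -64
Signed area = Σ/2 = -32 (negative ⇒ clockwise traversal).

-32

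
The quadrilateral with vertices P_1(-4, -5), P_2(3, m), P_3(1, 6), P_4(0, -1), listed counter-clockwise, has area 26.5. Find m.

The doubled signed area Σ (x_i y_{i+1} − x_{i+1} y_i) is linear in m.
With m=0 it equals 28; the coefficient of m is -5 (from the two edges through P_2).
So -5·m + 28 = 2·26.5 = 53 ⇒ m = -5.

-5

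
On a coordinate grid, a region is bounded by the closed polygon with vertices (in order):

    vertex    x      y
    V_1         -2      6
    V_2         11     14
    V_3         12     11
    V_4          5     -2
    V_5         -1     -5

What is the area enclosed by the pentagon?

Apply the shoelace formula: 2A = Σ (x_i·y_{i+1} − x_{i+1}·y_i), indices taken mod 5.
Σ = (-94) + (-47) + (-79) + (-27) + (-16) = -263
Area = |Σ|/2 = 131.5.

131.5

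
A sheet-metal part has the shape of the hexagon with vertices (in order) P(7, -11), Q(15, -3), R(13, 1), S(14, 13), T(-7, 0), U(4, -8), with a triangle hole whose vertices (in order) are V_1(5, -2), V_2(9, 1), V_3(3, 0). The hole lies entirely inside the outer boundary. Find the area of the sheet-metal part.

249

Outer boundary:
Apply Gauss's area formula: 2A = Σ (x_i·y_{i+1} − x_{i+1}·y_i), indices taken mod 6.
Σ = (144) + (54) + (155) + (91) + (56) + (12) = 512
Area = |Σ|/2 = 256.
Hole:
V_1→V_2: (5)(1) − (9)(-2) = 23
V_2→V_3: (9)(0) − (3)(1) = -3
V_3→V_1: (3)(-2) − (5)(0) = -6
Σ = 14
Area = |Σ|/2 = 7.
Net area = 256 − 7 = 249.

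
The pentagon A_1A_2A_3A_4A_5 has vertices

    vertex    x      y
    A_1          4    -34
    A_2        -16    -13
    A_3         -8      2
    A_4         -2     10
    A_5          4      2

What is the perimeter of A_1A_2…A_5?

|A_1A_2| = √((-20)² + (21)²) = √841 = 29
|A_2A_3| = √((8)² + (15)²) = √289 = 17
|A_3A_4| = √((6)² + (8)²) = √100 = 10
|A_4A_5| = √((6)² + (-8)²) = √100 = 10
|A_5A_1| = √((0)² + (-36)²) = √1296 = 36
Perimeter = 29 + 17 + 10 + 10 + 36 = 102.

102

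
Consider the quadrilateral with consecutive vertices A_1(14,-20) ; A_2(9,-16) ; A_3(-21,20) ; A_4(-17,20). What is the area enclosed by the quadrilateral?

Apply the shoelace (surveyor's) formula: 2A = Σ (x_i·y_{i+1} − x_{i+1}·y_i), indices taken mod 4.
A_1→A_2: (14)(-16) − (9)(-20) = -44
A_2→A_3: (9)(20) − (-21)(-16) = -156
A_3→A_4: (-21)(20) − (-17)(20) = -80
A_4→A_1: (-17)(-20) − (14)(20) = 60
Σ = -220
Area = |Σ|/2 = 110.

110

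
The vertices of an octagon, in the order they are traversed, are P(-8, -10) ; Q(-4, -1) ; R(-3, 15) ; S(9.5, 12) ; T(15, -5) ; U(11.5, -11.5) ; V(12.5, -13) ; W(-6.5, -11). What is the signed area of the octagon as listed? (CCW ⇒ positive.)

-433.375

Σ = (-32) + (-63) + (-178.5) + (-227.5) + (-115) + (-5.75) + (-222) + (-23) = -866.75
Signed area = Σ/2 = -433.375 (negative ⇒ clockwise traversal).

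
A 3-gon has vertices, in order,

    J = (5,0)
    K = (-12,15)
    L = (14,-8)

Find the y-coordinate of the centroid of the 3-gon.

7/3

Apply Gauss's area formula. First the cross-terms c_i = x_i·y_{i+1} − x_{i+1}·y_i:
  75, -114, 40  ⇒  2A = 1, A = 0.5.
Then Σ (y_i + y_{i+1})·c_i = 7, so ȳ = 7 / (6·0.5) = 7/3.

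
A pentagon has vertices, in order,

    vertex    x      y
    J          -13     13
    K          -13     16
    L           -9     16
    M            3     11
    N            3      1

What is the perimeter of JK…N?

50

|JK| = √((0)² + (3)²) = √9 = 3
|KL| = √((4)² + (0)²) = √16 = 4
|LM| = √((12)² + (-5)²) = √169 = 13
|MN| = √((0)² + (-10)²) = √100 = 10
|NJ| = √((-16)² + (12)²) = √400 = 20
Perimeter = 3 + 4 + 13 + 10 + 20 = 50.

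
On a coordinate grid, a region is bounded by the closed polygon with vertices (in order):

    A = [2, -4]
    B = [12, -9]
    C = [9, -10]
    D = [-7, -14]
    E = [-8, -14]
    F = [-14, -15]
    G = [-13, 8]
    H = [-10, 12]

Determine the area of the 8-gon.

Apply the shoelace formula: 2A = Σ (x_i·y_{i+1} − x_{i+1}·y_i), indices taken mod 8.
Σ = (30) + (-39) + (-196) + (-14) + (-76) + (-307) + (-76) + (16) = -662
Area = |Σ|/2 = 331.

331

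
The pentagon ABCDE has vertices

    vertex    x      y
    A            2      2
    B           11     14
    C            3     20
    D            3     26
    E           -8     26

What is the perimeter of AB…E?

|AB| = √((9)² + (12)²) = √225 = 15
|BC| = √((-8)² + (6)²) = √100 = 10
|CD| = √((0)² + (6)²) = √36 = 6
|DE| = √((-11)² + (0)²) = √121 = 11
|EA| = √((10)² + (-24)²) = √676 = 26
Perimeter = 15 + 10 + 6 + 11 + 26 = 68.

68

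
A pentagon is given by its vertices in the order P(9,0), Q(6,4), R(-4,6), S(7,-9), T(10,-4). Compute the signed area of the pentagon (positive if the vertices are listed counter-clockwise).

Apply the shoelace formula: 2A = Σ (x_i·y_{i+1} − x_{i+1}·y_i), indices taken mod 5.
Σ = (36) + (52) + (-6) + (62) + (36) = 180
Signed area = Σ/2 = 90 (positive ⇒ counter-clockwise traversal).

90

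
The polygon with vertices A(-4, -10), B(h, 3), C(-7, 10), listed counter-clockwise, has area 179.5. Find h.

12

Write out the shoelace sum; only the two edges meeting at B involve h:
2·Area = [((-4)·3 − h·(-10)) + (h·10 − (-7)·3)] + 110
       = 20·h + 119 = 359
⇒ h = 12.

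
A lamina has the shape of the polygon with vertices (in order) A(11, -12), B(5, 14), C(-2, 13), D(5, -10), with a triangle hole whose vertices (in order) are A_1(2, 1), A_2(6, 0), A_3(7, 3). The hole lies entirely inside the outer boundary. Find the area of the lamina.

149.5

Outer boundary:
Σ = (214) + (93) + (-45) + (50) = 312
Area = |Σ|/2 = 156.
Hole:
A_1→A_2: (2)(0) − (6)(1) = -6
A_2→A_3: (6)(3) − (7)(0) = 18
A_3→A_1: (7)(1) − (2)(3) = 1
Σ = 13
Area = |Σ|/2 = 6.5.
Net area = 156 − 6.5 = 149.5.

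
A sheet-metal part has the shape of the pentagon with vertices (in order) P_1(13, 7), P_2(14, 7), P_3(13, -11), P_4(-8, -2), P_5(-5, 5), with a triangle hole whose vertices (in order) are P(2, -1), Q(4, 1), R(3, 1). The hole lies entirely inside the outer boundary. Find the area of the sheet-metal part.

257

Outer boundary:
Apply the shoelace formula: 2A = Σ (x_i·y_{i+1} − x_{i+1}·y_i), indices taken mod 5.
Σ = (-7) + (-245) + (-114) + (-50) + (-100) = -516
Area = |Σ|/2 = 258.
Hole:
Apply Gauss's area formula: 2A = Σ (x_i·y_{i+1} − x_{i+1}·y_i), indices taken mod 3.
Σ = (6) + (1) + (-5) = 2
Area = |Σ|/2 = 1.
Net area = 258 − 1 = 257.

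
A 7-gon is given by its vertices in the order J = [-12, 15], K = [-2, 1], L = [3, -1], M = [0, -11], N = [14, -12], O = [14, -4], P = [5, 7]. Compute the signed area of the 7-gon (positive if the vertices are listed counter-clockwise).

263.5

Apply the shoelace formula: 2A = Σ (x_i·y_{i+1} − x_{i+1}·y_i), indices taken mod 7.
Σ = (18) + (-1) + (-33) + (154) + (112) + (118) + (159) = 527
Signed area = Σ/2 = 263.5 (positive ⇒ counter-clockwise traversal).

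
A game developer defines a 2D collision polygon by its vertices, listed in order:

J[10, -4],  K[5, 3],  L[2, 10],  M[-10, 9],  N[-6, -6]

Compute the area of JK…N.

Apply Gauss's area formula: 2A = Σ (x_i·y_{i+1} − x_{i+1}·y_i), indices taken mod 5.
Σ = (50) + (44) + (118) + (114) + (84) = 410
Area = |Σ|/2 = 205.

205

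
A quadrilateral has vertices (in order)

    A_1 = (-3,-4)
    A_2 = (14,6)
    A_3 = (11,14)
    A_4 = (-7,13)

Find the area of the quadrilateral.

Cross-terms: 38, 130, 241, 67  ⇒  Σ = 476
Area = |Σ|/2 = 238.

238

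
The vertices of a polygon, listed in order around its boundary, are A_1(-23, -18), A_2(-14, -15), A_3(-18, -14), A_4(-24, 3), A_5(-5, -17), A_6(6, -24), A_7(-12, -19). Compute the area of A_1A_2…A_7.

Apply the shoelace formula: 2A = Σ (x_i·y_{i+1} − x_{i+1}·y_i), indices taken mod 7.
Σ = (93) + (-74) + (-390) + (423) + (222) + (-402) + (-221) = -349
Area = |Σ|/2 = 174.5.

174.5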